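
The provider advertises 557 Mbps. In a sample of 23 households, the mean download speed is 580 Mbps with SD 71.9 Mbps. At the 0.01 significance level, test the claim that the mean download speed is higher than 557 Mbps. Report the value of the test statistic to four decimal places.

1.5341

H0: μ = 557; H1: μ > 557 (one-sample t-test, right-tailed).
t = (x̄ − μ₀)/(s/√n) = (580 − 557)/(71.9/√23) = 1.5341
df = n − 1 = 22
p-value = P(T ≥ 1.5341) ≈ 0.0696
Since p ≈ 0.0696 > α = 0.01, fail to reject H0; the evidence is not statistically significant.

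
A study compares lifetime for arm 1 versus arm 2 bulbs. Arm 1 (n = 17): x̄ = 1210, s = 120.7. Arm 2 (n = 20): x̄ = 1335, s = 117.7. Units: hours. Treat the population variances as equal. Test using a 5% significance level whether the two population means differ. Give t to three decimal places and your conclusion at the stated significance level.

Let group 1 = arm 1, group 2 = arm 2. H0: μ_1 = μ_2; H1: μ_1 ≠ μ_2 (two-sample pooled-variance t-test, two-sided).
s_p² = [(17−1)·120.7² + (20−1)·117.7²]/(17+20−2) = 14180.2
t = (1210 − 1335)/√[14180.2·(1/17 + 1/20)] = -3.182
df = n₁ + n₂ − 2 = 35
Two-sided p-value ≈ 0.003
Since p ≈ 0.003 < α = 0.05, reject H0; the evidence is statistically significant.

t = -3.182; reject H0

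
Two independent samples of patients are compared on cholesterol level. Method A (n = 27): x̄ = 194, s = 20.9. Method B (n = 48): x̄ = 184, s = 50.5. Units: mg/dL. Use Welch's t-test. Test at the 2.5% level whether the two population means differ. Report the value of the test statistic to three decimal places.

1.201

Let group 1 = method A, group 2 = method B. H0: μ_1 = μ_2; H1: μ_1 ≠ μ_2 (Welch's two-sample t-test, two-sided).
t = (x̄_1 − x̄_2)/√(s_1²/n_1 + s_2²/n_2) = (194 − 184)/√(20.9²/27 + 50.5²/48) = 1.201
Welch–Satterthwaite df ≈ 68.50
Two-sided p-value ≈ 0.2338
Since p ≈ 0.2338 > α = 0.025, fail to reject H0; the evidence is not statistically significant.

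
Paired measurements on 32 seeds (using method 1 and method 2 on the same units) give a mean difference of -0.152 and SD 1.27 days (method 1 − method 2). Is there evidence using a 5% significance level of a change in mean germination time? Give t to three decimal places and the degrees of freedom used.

H0: μ_d = 0; H1: μ_d ≠ 0 (paired t-test on the differences, two-sided).
t = d̄/(s_d/√n) = -0.152/(1.27/√32) = -0.677
df = n − 1 = 31
Two-sided p-value ≈ 0.5034
Since p ≈ 0.5034 > α = 0.05, fail to reject H0; the evidence is not statistically significant.

t = -0.677, df = 31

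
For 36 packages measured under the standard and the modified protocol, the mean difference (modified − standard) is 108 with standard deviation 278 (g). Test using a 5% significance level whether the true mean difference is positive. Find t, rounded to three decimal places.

H0: μ_d = 0; H1: μ_d > 0 (paired t-test on the differences, right-tailed).
t = d̄/(s_d/√n) = 108/(278/√36) = 2.331
df = n − 1 = 35
p-value = P(T ≥ 2.331) ≈ 0.013
Since p ≈ 0.013 < α = 0.05, reject H0; the data support H1.

2.331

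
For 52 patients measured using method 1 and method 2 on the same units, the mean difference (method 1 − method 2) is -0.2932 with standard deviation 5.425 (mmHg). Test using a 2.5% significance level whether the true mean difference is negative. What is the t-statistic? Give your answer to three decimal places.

H0: μ_d = 0; H1: μ_d < 0 (paired t-test on the differences, left-tailed).
t = d̄/(s_d/√n) = -0.2932/(5.425/√52) = -0.390
df = n − 1 = 51
p-value = P(T ≤ -0.390) ≈ 0.349
Since p ≈ 0.349 > α = 0.025, fail to reject H0; the data do not provide sufficient evidence against H0.

-0.390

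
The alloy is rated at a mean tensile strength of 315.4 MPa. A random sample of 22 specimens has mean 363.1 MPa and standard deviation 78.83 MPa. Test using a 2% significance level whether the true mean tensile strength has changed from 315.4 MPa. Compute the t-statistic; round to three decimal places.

2.838

H0: μ = 315.4; H1: μ ≠ 315.4 (one-sample t-test, two-sided).
t = (x̄ − μ₀)/(s/√n) = (363.1 − 315.4)/(78.83/√22) = 2.838
df = n − 1 = 21
Two-sided p-value ≈ 0.010
Since p ≈ 0.010 < α = 0.02, reject H0; the data support H1.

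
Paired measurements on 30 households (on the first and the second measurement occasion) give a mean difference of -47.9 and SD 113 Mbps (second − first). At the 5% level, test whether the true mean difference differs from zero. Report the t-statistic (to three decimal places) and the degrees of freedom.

t = -2.322, df = 29

H0: μ_d = 0; H1: μ_d ≠ 0 (paired t-test on the differences, two-sided).
t = d̄/(s_d/√n) = -47.9/(113/√30) = -2.322
df = n − 1 = 29
Two-sided p-value ≈ 0.0275
Since p ≈ 0.0275 < α = 0.05, reject H0; the data support H1.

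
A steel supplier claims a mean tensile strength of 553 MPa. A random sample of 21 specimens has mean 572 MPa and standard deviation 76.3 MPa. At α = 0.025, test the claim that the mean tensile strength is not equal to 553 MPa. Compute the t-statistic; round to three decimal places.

H0: μ = 553; H1: μ ≠ 553 (one-sample t-test, two-sided).
t = (x̄ − μ₀)/(s/√n) = (572 − 553)/(76.3/√21) = 1.141
df = n − 1 = 20
Two-sided p-value ≈ 0.267
Since p ≈ 0.267 > α = 0.025, fail to reject H0; the data do not provide sufficient evidence against H0.

1.141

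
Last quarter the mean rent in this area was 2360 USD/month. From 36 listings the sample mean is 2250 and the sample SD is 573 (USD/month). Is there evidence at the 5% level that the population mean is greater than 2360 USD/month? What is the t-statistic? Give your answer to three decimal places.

-1.152

H0: μ = 2360; H1: μ > 2360 (one-sample t-test, right-tailed).
t = (x̄ − μ₀)/(s/√n) = (2250 − 2360)/(573/√36) = -1.152
df = n − 1 = 35
p-value = P(T ≥ -1.152) ≈ 0.8714
Since p ≈ 0.8714 > α = 0.05, fail to reject H0; the evidence is not statistically significant.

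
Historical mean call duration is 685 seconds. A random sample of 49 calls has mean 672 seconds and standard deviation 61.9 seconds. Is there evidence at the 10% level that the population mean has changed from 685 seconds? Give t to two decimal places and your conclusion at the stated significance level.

t = -1.47; fail to reject H0

H0: μ = 685; H1: μ ≠ 685 (one-sample t-test, two-sided).
t = (x̄ − μ₀)/(s/√n) = (672 − 685)/(61.9/√49) = -1.47
df = n − 1 = 48
Two-sided p-value ≈ 0.1481
Since p ≈ 0.1481 > α = 0.1, fail to reject H0; the evidence is not statistically significant.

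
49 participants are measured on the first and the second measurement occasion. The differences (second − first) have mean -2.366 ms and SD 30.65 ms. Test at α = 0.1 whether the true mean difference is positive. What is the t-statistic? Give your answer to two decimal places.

H0: μ_d = 0; H1: μ_d > 0 (paired t-test on the differences, right-tailed).
t = d̄/(s_d/√n) = -2.366/(30.65/√49) = -0.54
df = n − 1 = 48
p-value = P(T ≥ -0.54) ≈ 0.704
Since p ≈ 0.704 > α = 0.1, fail to reject H0; the evidence is not statistically significant.

-0.54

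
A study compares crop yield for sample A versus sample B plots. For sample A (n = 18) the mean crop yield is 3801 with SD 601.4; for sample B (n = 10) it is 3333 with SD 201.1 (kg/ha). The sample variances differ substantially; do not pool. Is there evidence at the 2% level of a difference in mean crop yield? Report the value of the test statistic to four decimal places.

3.0123

Let group 1 = sample A, group 2 = sample B. H0: μ_1 = μ_2; H1: μ_1 ≠ μ_2 (Welch's two-sample t-test, two-sided).
t = (x̄_1 − x̄_2)/√(s_1²/n_1 + s_2²/n_2) = (3801 − 3333)/√(601.4²/18 + 201.1²/10) = 3.0123
Welch–Satterthwaite df ≈ 22.79
Two-sided p-value ≈ 0.006
Since p ≈ 0.006 < α = 0.02, reject H0; the evidence is statistically significant.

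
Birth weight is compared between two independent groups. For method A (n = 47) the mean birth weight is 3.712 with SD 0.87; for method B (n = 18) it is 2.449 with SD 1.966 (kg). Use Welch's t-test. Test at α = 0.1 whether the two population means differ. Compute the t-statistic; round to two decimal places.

2.63

Let group 1 = method A, group 2 = method B. H0: μ_1 = μ_2; H1: μ_1 ≠ μ_2 (Welch's two-sample t-test, two-sided).
t = (x̄_1 − x̄_2)/√(s_1²/n_1 + s_2²/n_2) = (3.712 − 2.449)/√(0.87²/47 + 1.966²/18) = 2.63
Welch–Satterthwaite df ≈ 19.60
Two-sided p-value ≈ 0.0163
Since p ≈ 0.0163 < α = 0.1, reject H0; the data support H1.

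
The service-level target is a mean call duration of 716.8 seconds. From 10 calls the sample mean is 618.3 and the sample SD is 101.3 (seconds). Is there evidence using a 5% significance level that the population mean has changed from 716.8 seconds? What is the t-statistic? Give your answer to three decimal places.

H0: μ = 716.8; H1: μ ≠ 716.8 (one-sample t-test, two-sided).
t = (x̄ − μ₀)/(s/√n) = (618.3 − 716.8)/(101.3/√10) = -3.075
df = n − 1 = 9
Two-sided p-value ≈ 0.0132
Since p ≈ 0.0132 < α = 0.05, reject H0; the evidence is statistically significant.

-3.075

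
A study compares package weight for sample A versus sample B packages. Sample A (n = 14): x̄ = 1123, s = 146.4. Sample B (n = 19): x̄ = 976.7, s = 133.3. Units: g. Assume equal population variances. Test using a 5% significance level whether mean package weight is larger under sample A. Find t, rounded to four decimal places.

Let group 1 = sample A, group 2 = sample B. H0: μ_1 = μ_2; H1: μ_1 > μ_2 (two-sample pooled-variance t-test, right-tailed).
s_p² = [(14−1)·146.4² + (19−1)·133.3²]/(14+19−2) = 19305.4
t = (1123 − 976.7)/√[19305.4·(1/14 + 1/19)] = 2.9894
df = n₁ + n₂ − 2 = 31
p-value = P(T ≥ 2.9894) ≈ 0.003
Since p ≈ 0.003 < α = 0.05, reject H0; the evidence is statistically significant.

2.9894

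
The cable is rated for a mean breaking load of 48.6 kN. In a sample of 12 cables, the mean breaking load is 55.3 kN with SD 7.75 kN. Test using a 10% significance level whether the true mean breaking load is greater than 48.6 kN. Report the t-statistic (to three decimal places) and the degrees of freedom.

t = 2.995, df = 11

H0: μ = 48.6; H1: μ > 48.6 (one-sample t-test, right-tailed).
t = (x̄ − μ₀)/(s/√n) = (55.3 − 48.6)/(7.75/√12) = 2.995
df = n − 1 = 11
p-value = P(T ≥ 2.995) ≈ 0.006
Since p ≈ 0.006 < α = 0.1, reject H0; the evidence is statistically significant.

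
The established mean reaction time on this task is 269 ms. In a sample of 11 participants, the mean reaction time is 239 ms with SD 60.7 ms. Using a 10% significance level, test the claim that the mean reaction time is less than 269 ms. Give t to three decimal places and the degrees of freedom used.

H0: μ = 269; H1: μ < 269 (one-sample t-test, left-tailed).
t = (x̄ − μ₀)/(s/√n) = (239 − 269)/(60.7/√11) = -1.639
df = n − 1 = 10
p-value = P(T ≤ -1.639) ≈ 0.066
Since p ≈ 0.066 < α = 0.1, reject H0; the data support H1.

t = -1.639, df = 10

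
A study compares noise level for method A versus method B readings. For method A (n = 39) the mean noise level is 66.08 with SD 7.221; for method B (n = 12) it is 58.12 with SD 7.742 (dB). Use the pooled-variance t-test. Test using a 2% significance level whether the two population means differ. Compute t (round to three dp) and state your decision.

t = 3.285; reject H0

Let group 1 = method A, group 2 = method B. H0: μ_1 = μ_2; H1: μ_1 ≠ μ_2 (two-sample pooled-variance t-test, two-sided).
s_p² = [(39−1)·7.221² + (12−1)·7.742²]/(39+12−2) = 53.8929
t = (66.08 − 58.12)/√[53.8929·(1/39 + 1/12)] = 3.285
df = n₁ + n₂ − 2 = 49
Two-sided p-value ≈ 0.0019
Since p ≈ 0.0019 < α = 0.02, reject H0; the data support H1.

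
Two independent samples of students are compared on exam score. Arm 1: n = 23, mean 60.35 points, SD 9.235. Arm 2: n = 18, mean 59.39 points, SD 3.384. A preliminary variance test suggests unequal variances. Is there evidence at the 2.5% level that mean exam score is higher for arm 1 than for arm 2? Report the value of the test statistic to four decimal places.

Let group 1 = arm 1, group 2 = arm 2. H0: μ_1 = μ_2; H1: μ_1 > μ_2 (Welch's two-sample t-test, right-tailed).
t = (x̄_1 − x̄_2)/√(s_1²/n_1 + s_2²/n_2) = (60.35 − 59.39)/√(9.235²/23 + 3.384²/18) = 0.4606
Welch–Satterthwaite df ≈ 29.09
p-value = P(T ≥ 0.4606) ≈ 0.324
Since p ≈ 0.324 > α = 0.025, fail to reject H0; the data do not provide sufficient evidence against H0.

0.4606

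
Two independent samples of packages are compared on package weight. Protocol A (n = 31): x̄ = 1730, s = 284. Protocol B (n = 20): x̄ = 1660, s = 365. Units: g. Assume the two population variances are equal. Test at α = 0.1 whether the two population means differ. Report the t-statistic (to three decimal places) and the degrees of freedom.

Let group 1 = protocol A, group 2 = protocol B. H0: μ_1 = μ_2; H1: μ_1 ≠ μ_2 (two-sample pooled-variance t-test, two-sided).
s_p² = [(31−1)·284² + (20−1)·365²]/(31+20−2) = 101040
t = (1730 − 1660)/√[101040·(1/31 + 1/20)] = 0.768
df = n₁ + n₂ − 2 = 49
Two-sided p-value ≈ 0.4463
Since p ≈ 0.4463 > α = 0.1, fail to reject H0; the evidence is not statistically significant.

t = 0.768, df = 49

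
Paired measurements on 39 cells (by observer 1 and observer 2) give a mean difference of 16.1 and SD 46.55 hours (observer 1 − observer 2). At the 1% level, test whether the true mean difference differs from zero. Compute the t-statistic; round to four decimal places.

H0: μ_d = 0; H1: μ_d ≠ 0 (paired t-test on the differences, two-sided).
t = d̄/(s_d/√n) = 16.1/(46.55/√39) = 2.1599
df = n − 1 = 38
Two-sided p-value ≈ 0.0372
Since p ≈ 0.0372 > α = 0.01, fail to reject H0; the data do not provide sufficient evidence against H0.

2.1599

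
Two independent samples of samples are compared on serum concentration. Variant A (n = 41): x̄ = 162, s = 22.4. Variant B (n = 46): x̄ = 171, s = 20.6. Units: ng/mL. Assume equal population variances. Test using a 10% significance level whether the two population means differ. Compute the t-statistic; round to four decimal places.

-1.9521

Let group 1 = variant A, group 2 = variant B. H0: μ_1 = μ_2; H1: μ_1 ≠ μ_2 (two-sample pooled-variance t-test, two-sided).
s_p² = [(41−1)·22.4² + (46−1)·20.6²]/(41+46−2) = 460.784
t = (162 − 171)/√[460.784·(1/41 + 1/46)] = -1.9521
df = n₁ + n₂ − 2 = 85
Two-sided p-value ≈ 0.0542
Since p ≈ 0.0542 < α = 0.1, reject H0; the data support H1.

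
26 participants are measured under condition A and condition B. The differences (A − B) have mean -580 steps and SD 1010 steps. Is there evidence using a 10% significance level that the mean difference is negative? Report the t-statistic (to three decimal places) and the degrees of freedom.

t = -2.928, df = 25

H0: μ_d = 0; H1: μ_d < 0 (paired t-test on the differences, left-tailed).
t = d̄/(s_d/√n) = -580/(1010/√26) = -2.928
df = n − 1 = 25
p-value = P(T ≤ -2.928) ≈ 0.0036
Since p ≈ 0.0036 < α = 0.1, reject H0; the data support H1.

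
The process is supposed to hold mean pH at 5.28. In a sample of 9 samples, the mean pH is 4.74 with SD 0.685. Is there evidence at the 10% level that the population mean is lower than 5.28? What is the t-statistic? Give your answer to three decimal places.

-2.365

H0: μ = 5.28; H1: μ < 5.28 (one-sample t-test, left-tailed).
t = (x̄ − μ₀)/(s/√n) = (4.74 − 5.28)/(0.685/√9) = -2.365
df = n − 1 = 8
p-value = P(T ≤ -2.365) ≈ 0.0228
Since p ≈ 0.0228 < α = 0.1, reject H0; the evidence is statistically significant.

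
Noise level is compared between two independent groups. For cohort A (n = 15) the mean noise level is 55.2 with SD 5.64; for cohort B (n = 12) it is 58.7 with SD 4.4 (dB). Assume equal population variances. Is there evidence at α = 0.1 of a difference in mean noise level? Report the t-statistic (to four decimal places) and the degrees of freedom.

t = -1.7611, df = 25

Let group 1 = cohort A, group 2 = cohort B. H0: μ_1 = μ_2; H1: μ_1 ≠ μ_2 (two-sample pooled-variance t-test, two-sided).
s_p² = [(15−1)·5.64² + (12−1)·4.4²]/(15+12−2) = 26.3318
t = (55.2 − 58.7)/√[26.3318·(1/15 + 1/12)] = -1.7611
df = n₁ + n₂ − 2 = 25
Two-sided p-value ≈ 0.0905
Since p ≈ 0.0905 < α = 0.1, reject H0; the data support H1.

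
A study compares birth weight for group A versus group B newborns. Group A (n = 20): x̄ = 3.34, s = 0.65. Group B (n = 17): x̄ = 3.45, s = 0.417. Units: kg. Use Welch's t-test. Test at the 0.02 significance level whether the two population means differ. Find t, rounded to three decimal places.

-0.621

Let group 1 = group A, group 2 = group B. H0: μ_1 = μ_2; H1: μ_1 ≠ μ_2 (Welch's two-sample t-test, two-sided).
t = (x̄_1 − x̄_2)/√(s_1²/n_1 + s_2²/n_2) = (3.34 − 3.45)/√(0.65²/20 + 0.417²/17) = -0.621
Welch–Satterthwaite df ≈ 32.74
Two-sided p-value ≈ 0.5388
Since p ≈ 0.5388 > α = 0.02, fail to reject H0; the data do not provide sufficient evidence against H0.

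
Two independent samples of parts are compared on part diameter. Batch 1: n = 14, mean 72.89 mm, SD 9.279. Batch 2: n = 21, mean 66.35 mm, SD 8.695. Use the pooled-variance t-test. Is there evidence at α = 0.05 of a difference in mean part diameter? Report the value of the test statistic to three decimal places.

Let group 1 = batch 1, group 2 = batch 2. H0: μ_1 = μ_2; H1: μ_1 ≠ μ_2 (two-sample pooled-variance t-test, two-sided).
s_p² = [(14−1)·9.279² + (21−1)·8.695²]/(14+21−2) = 79.7381
t = (72.89 − 66.35)/√[79.7381·(1/14 + 1/21)] = 2.123
df = n₁ + n₂ − 2 = 33
Two-sided p-value ≈ 0.0414
Since p ≈ 0.0414 < α = 0.05, reject H0; the evidence is statistically significant.

2.123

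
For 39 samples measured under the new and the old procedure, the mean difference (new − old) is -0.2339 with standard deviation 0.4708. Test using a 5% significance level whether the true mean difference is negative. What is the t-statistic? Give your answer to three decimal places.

H0: μ_d = 0; H1: μ_d < 0 (paired t-test on the differences, left-tailed).
t = d̄/(s_d/√n) = -0.2339/(0.4708/√39) = -3.103
df = n − 1 = 38
p-value = P(T ≤ -3.103) ≈ 0.0018
Since p ≈ 0.0018 < α = 0.05, reject H0; the data support H1.

-3.103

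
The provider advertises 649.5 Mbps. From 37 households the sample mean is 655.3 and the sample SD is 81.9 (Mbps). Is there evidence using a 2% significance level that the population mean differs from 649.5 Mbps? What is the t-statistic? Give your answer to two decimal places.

0.43

H0: μ = 649.5; H1: μ ≠ 649.5 (one-sample t-test, two-sided).
t = (x̄ − μ₀)/(s/√n) = (655.3 − 649.5)/(81.9/√37) = 0.43
df = n − 1 = 36
Two-sided p-value ≈ 0.6692
Since p ≈ 0.6692 > α = 0.02, fail to reject H0; the data do not provide sufficient evidence against H0.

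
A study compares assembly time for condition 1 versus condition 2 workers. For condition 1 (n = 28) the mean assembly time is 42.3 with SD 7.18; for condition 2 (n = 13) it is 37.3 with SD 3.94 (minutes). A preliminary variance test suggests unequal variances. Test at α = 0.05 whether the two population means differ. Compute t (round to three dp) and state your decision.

Let group 1 = condition 1, group 2 = condition 2. H0: μ_1 = μ_2; H1: μ_1 ≠ μ_2 (Welch's two-sample t-test, two-sided).
t = (x̄_1 − x̄_2)/√(s_1²/n_1 + s_2²/n_2) = (42.3 − 37.3)/√(7.18²/28 + 3.94²/13) = 2.870
Welch–Satterthwaite df ≈ 37.70
Two-sided p-value ≈ 0.007
Since p ≈ 0.007 < α = 0.05, reject H0; the data support H1.

t = 2.870; reject H0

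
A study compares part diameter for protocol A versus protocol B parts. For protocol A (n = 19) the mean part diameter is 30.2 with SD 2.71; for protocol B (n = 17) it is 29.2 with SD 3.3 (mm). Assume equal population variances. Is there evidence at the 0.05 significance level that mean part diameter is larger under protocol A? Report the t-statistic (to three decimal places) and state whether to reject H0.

Let group 1 = protocol A, group 2 = protocol B. H0: μ_1 = μ_2; H1: μ_1 > μ_2 (two-sample pooled-variance t-test, right-tailed).
s_p² = [(19−1)·2.71² + (17−1)·3.3²]/(19+17−2) = 9.01276
t = (30.2 − 29.2)/√[9.01276·(1/19 + 1/17)] = 0.998
df = n₁ + n₂ − 2 = 34
p-value = P(T ≥ 0.998) ≈ 0.163
Since p ≈ 0.163 > α = 0.05, fail to reject H0; the evidence is not statistically significant.

t = 0.998; fail to reject H0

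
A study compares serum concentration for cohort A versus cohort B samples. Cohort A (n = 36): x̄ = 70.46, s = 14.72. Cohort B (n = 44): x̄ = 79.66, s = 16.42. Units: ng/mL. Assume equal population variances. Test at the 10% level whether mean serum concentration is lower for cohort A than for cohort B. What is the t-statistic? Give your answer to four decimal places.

Let group 1 = cohort A, group 2 = cohort B. H0: μ_1 = μ_2; H1: μ_1 < μ_2 (two-sample pooled-variance t-test, left-tailed).
s_p² = [(36−1)·14.72² + (44−1)·16.42²]/(36+44−2) = 245.862
t = (70.46 − 79.66)/√[245.862·(1/36 + 1/44)] = -2.6108
df = n₁ + n₂ − 2 = 78
p-value = P(T ≤ -2.6108) ≈ 0.0054
Since p ≈ 0.0054 < α = 0.1, reject H0; the evidence is statistically significant.

-2.6108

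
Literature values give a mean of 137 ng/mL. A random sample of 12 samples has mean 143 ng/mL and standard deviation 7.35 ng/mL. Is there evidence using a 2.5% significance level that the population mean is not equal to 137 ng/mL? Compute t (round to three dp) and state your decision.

t = 2.828; reject H0

H0: μ = 137; H1: μ ≠ 137 (one-sample t-test, two-sided).
t = (x̄ − μ₀)/(s/√n) = (143 − 137)/(7.35/√12) = 2.828
df = n − 1 = 11
Two-sided p-value ≈ 0.016
Since p ≈ 0.016 < α = 0.025, reject H0; the evidence is statistically significant.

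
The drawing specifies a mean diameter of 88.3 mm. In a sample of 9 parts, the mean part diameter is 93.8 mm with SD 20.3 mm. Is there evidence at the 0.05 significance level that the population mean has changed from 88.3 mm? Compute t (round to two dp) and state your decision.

H0: μ = 88.3; H1: μ ≠ 88.3 (one-sample t-test, two-sided).
t = (x̄ − μ₀)/(s/√n) = (93.8 − 88.3)/(20.3/√9) = 0.81
df = n − 1 = 8
Two-sided p-value ≈ 0.4398
Since p ≈ 0.4398 > α = 0.05, fail to reject H0; the data do not provide sufficient evidence against H0.

t = 0.81; fail to reject H0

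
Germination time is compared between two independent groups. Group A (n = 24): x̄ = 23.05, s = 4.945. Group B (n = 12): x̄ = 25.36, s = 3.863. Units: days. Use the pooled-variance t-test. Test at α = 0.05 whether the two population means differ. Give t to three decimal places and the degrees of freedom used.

Let group 1 = group A, group 2 = group B. H0: μ_1 = μ_2; H1: μ_1 ≠ μ_2 (two-sample pooled-variance t-test, two-sided).
s_p² = [(24−1)·4.945² + (12−1)·3.863²]/(24+12−2) = 21.3697
t = (23.05 − 25.36)/√[21.3697·(1/24 + 1/12)] = -1.413
df = n₁ + n₂ − 2 = 34
Two-sided p-value ≈ 0.167
Since p ≈ 0.167 > α = 0.05, fail to reject H0; the data do not provide sufficient evidence against H0.

t = -1.413, df = 34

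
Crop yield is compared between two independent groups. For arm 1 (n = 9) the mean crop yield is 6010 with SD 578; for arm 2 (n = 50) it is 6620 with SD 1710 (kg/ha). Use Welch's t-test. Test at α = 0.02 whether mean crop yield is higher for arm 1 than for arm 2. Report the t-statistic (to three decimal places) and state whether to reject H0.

Let group 1 = arm 1, group 2 = arm 2. H0: μ_1 = μ_2; H1: μ_1 > μ_2 (Welch's two-sample t-test, right-tailed).
t = (x̄_1 − x̄_2)/√(s_1²/n_1 + s_2²/n_2) = (6010 − 6620)/√(578²/9 + 1710²/50) = -1.973
Welch–Satterthwaite df ≈ 37.76
p-value = P(T ≥ -1.973) ≈ 0.972
Since p ≈ 0.972 > α = 0.02, fail to reject H0; the data do not provide sufficient evidence against H0.

t = -1.973; fail to reject H0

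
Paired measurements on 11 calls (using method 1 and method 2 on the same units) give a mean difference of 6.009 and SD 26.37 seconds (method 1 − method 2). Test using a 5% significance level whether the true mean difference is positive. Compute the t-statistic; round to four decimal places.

0.7558

H0: μ_d = 0; H1: μ_d > 0 (paired t-test on the differences, right-tailed).
t = d̄/(s_d/√n) = 6.009/(26.37/√11) = 0.7558
df = n − 1 = 10
p-value = P(T ≥ 0.7558) ≈ 0.2336
Since p ≈ 0.2336 > α = 0.05, fail to reject H0; the data do not provide sufficient evidence against H0.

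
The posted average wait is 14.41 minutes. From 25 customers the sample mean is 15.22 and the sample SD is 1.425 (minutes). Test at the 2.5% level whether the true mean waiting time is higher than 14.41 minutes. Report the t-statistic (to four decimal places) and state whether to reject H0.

H0: μ = 14.41; H1: μ > 14.41 (one-sample t-test, right-tailed).
t = (x̄ − μ₀)/(s/√n) = (15.22 − 14.41)/(1.425/√25) = 2.8421
df = n − 1 = 24
p-value = P(T ≥ 2.8421) ≈ 0.005
Since p ≈ 0.005 < α = 0.025, reject H0; the data support H1.

t = 2.8421; reject H0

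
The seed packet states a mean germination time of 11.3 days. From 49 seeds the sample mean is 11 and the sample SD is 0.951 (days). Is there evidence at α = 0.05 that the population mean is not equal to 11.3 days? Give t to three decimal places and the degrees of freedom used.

t = -2.208, df = 48

H0: μ = 11.3; H1: μ ≠ 11.3 (one-sample t-test, two-sided).
t = (x̄ − μ₀)/(s/√n) = (11 − 11.3)/(0.951/√49) = -2.208
df = n − 1 = 48
Two-sided p-value ≈ 0.032
Since p ≈ 0.032 < α = 0.05, reject H0; the evidence is statistically significant.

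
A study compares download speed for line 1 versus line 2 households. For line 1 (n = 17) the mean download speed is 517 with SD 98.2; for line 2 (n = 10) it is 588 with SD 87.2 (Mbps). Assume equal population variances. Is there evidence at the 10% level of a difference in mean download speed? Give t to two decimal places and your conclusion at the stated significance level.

t = -1.89; reject H0

Let group 1 = line 1, group 2 = line 2. H0: μ_1 = μ_2; H1: μ_1 ≠ μ_2 (two-sample pooled-variance t-test, two-sided).
s_p² = [(17−1)·98.2² + (10−1)·87.2²]/(17+10−2) = 8909.06
t = (517 − 588)/√[8909.06·(1/17 + 1/10)] = -1.89
df = n₁ + n₂ − 2 = 25
Two-sided p-value ≈ 0.071
Since p ≈ 0.071 < α = 0.1, reject H0; the evidence is statistically significant.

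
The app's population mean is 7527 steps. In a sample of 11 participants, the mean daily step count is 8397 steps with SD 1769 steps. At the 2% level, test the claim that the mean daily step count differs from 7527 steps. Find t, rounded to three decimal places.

1.631

H0: μ = 7527; H1: μ ≠ 7527 (one-sample t-test, two-sided).
t = (x̄ − μ₀)/(s/√n) = (8397 − 7527)/(1769/√11) = 1.631
df = n − 1 = 10
Two-sided p-value ≈ 0.1339
Since p ≈ 0.1339 > α = 0.02, fail to reject H0; the data do not provide sufficient evidence against H0.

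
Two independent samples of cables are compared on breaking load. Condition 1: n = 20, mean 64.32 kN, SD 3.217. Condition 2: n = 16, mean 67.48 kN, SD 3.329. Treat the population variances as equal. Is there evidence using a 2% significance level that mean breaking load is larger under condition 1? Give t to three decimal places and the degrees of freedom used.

Let group 1 = condition 1, group 2 = condition 2. H0: μ_1 = μ_2; H1: μ_1 > μ_2 (two-sample pooled-variance t-test, right-tailed).
s_p² = [(20−1)·3.217² + (16−1)·3.329²]/(20+16−2) = 10.6725
t = (64.32 − 67.48)/√[10.6725·(1/20 + 1/16)] = -2.884
df = n₁ + n₂ − 2 = 34
p-value = P(T ≥ -2.884) ≈ 0.9966
Since p ≈ 0.9966 > α = 0.02, fail to reject H0; the evidence is not statistically significant.

t = -2.884, df = 34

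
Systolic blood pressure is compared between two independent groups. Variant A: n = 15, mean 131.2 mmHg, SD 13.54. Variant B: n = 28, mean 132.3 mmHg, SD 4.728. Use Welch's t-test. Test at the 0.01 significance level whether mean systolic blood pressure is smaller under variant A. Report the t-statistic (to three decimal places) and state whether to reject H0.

t = -0.305; fail to reject H0

Let group 1 = variant A, group 2 = variant B. H0: μ_1 = μ_2; H1: μ_1 < μ_2 (Welch's two-sample t-test, left-tailed).
t = (x̄_1 − x̄_2)/√(s_1²/n_1 + s_2²/n_2) = (131.2 − 132.3)/√(13.54²/15 + 4.728²/28) = -0.305
Welch–Satterthwaite df ≈ 15.85
p-value = P(T ≤ -0.305) ≈ 0.3822
Since p ≈ 0.3822 > α = 0.01, fail to reject H0; the evidence is not statistically significant.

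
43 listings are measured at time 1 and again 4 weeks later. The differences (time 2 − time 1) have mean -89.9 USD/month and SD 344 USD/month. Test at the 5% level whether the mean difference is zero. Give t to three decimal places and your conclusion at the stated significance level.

H0: μ_d = 0; H1: μ_d ≠ 0 (paired t-test on the differences, two-sided).
t = d̄/(s_d/√n) = -89.9/(344/√43) = -1.714
df = n − 1 = 42
Two-sided p-value ≈ 0.094
Since p ≈ 0.094 > α = 0.05, fail to reject H0; the evidence is not statistically significant.

t = -1.714; fail to reject H0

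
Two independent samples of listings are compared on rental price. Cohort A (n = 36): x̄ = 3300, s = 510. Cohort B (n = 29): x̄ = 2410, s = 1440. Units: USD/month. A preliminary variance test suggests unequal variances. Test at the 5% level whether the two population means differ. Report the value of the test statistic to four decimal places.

Let group 1 = cohort A, group 2 = cohort B. H0: μ_1 = μ_2; H1: μ_1 ≠ μ_2 (Welch's two-sample t-test, two-sided).
t = (x̄_1 − x̄_2)/√(s_1²/n_1 + s_2²/n_2) = (3300 − 2410)/√(510²/36 + 1440²/29) = 3.1719
Welch–Satterthwaite df ≈ 33.67
Two-sided p-value ≈ 0.0032
Since p ≈ 0.0032 < α = 0.05, reject H0; the data support H1.

3.1719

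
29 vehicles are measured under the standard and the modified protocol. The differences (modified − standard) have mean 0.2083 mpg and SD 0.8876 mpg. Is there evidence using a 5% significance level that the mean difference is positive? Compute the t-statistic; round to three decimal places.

1.264

H0: μ_d = 0; H1: μ_d > 0 (paired t-test on the differences, right-tailed).
t = d̄/(s_d/√n) = 0.2083/(0.8876/√29) = 1.264
df = n − 1 = 28
p-value = P(T ≥ 1.264) ≈ 0.108
Since p ≈ 0.108 > α = 0.05, fail to reject H0; the evidence is not statistically significant.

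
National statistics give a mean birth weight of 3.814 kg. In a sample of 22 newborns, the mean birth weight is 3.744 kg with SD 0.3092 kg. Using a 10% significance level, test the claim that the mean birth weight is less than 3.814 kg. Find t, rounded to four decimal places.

H0: μ = 3.814; H1: μ < 3.814 (one-sample t-test, left-tailed).
t = (x̄ − μ₀)/(s/√n) = (3.744 − 3.814)/(0.3092/√22) = -1.0619
df = n − 1 = 21
p-value = P(T ≤ -1.0619) ≈ 0.150
Since p ≈ 0.150 > α = 0.1, fail to reject H0; the data do not provide sufficient evidence against H0.

-1.0619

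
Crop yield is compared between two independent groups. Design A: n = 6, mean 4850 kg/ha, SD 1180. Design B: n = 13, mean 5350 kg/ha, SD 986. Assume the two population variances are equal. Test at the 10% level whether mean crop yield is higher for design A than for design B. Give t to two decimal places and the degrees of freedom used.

t = -0.97, df = 17

Let group 1 = design A, group 2 = design B. H0: μ_1 = μ_2; H1: μ_1 > μ_2 (two-sample pooled-variance t-test, right-tailed).
s_p² = [(6−1)·1180² + (13−1)·986²]/(6+13−2) = 1095790
t = (4850 − 5350)/√[1095790·(1/6 + 1/13)] = -0.97
df = n₁ + n₂ − 2 = 17
p-value = P(T ≥ -0.97) ≈ 0.8266
Since p ≈ 0.8266 > α = 0.1, fail to reject H0; the data do not provide sufficient evidence against H0.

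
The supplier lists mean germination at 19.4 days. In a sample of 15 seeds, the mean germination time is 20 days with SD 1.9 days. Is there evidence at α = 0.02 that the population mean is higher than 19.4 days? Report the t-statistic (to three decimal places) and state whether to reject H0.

H0: μ = 19.4; H1: μ > 19.4 (one-sample t-test, right-tailed).
t = (x̄ − μ₀)/(s/√n) = (20 − 19.4)/(1.9/√15) = 1.223
df = n − 1 = 14
p-value = P(T ≥ 1.223) ≈ 0.121
Since p ≈ 0.121 > α = 0.02, fail to reject H0; the data do not provide sufficient evidence against H0.

t = 1.223; fail to reject H0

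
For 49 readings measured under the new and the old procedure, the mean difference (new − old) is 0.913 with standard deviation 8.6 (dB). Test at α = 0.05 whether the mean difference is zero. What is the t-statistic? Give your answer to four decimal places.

H0: μ_d = 0; H1: μ_d ≠ 0 (paired t-test on the differences, two-sided).
t = d̄/(s_d/√n) = 0.913/(8.6/√49) = 0.7431
df = n − 1 = 48
Two-sided p-value ≈ 0.4610
Since p ≈ 0.4610 > α = 0.05, fail to reject H0; the data do not provide sufficient evidence against H0.

0.7431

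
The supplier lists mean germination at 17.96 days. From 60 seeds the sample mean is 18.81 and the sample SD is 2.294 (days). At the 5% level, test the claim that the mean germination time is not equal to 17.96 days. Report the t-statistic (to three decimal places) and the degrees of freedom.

H0: μ = 17.96; H1: μ ≠ 17.96 (one-sample t-test, two-sided).
t = (x̄ − μ₀)/(s/√n) = (18.81 − 17.96)/(2.294/√60) = 2.870
df = n − 1 = 59
Two-sided p-value ≈ 0.006
Since p ≈ 0.006 < α = 0.05, reject H0; the evidence is statistically significant.

t = 2.870, df = 59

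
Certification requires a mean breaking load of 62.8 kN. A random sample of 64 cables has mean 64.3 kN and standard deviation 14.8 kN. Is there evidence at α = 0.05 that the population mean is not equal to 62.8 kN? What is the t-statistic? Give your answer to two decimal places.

H0: μ = 62.8; H1: μ ≠ 62.8 (one-sample t-test, two-sided).
t = (x̄ − μ₀)/(s/√n) = (64.3 − 62.8)/(14.8/√64) = 0.81
df = n − 1 = 63
Two-sided p-value ≈ 0.4205
Since p ≈ 0.4205 > α = 0.05, fail to reject H0; the evidence is not statistically significant.

0.81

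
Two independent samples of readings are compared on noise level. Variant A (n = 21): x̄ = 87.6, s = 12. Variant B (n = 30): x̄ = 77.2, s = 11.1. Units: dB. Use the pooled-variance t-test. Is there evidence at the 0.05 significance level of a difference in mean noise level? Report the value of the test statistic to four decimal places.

Let group 1 = variant A, group 2 = variant B. H0: μ_1 = μ_2; H1: μ_1 ≠ μ_2 (two-sample pooled-variance t-test, two-sided).
s_p² = [(21−1)·12² + (30−1)·11.1²]/(21+30−2) = 131.696
t = (87.6 − 77.2)/√[131.696·(1/21 + 1/30)] = 3.1852
df = n₁ + n₂ − 2 = 49
Two-sided p-value ≈ 0.003
Since p ≈ 0.003 < α = 0.05, reject H0; the data support H1.

3.1852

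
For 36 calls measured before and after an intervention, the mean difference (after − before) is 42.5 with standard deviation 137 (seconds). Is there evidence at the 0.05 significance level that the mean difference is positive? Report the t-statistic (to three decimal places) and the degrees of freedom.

H0: μ_d = 0; H1: μ_d > 0 (paired t-test on the differences, right-tailed).
t = d̄/(s_d/√n) = 42.5/(137/√36) = 1.861
df = n − 1 = 35
p-value = P(T ≥ 1.861) ≈ 0.036
Since p ≈ 0.036 < α = 0.05, reject H0; the evidence is statistically significant.

t = 1.861, df = 35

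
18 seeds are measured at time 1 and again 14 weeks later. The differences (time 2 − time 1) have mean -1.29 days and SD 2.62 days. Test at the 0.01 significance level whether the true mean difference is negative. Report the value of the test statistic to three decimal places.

-2.089

H0: μ_d = 0; H1: μ_d < 0 (paired t-test on the differences, left-tailed).
t = d̄/(s_d/√n) = -1.29/(2.62/√18) = -2.089
df = n − 1 = 17
p-value = P(T ≤ -2.089) ≈ 0.026
Since p ≈ 0.026 > α = 0.01, fail to reject H0; the evidence is not statistically significant.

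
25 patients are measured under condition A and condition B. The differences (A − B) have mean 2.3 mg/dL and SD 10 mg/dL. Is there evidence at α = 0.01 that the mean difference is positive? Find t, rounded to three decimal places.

1.150

H0: μ_d = 0; H1: μ_d > 0 (paired t-test on the differences, right-tailed).
t = d̄/(s_d/√n) = 2.3/(10/√25) = 1.150
df = n − 1 = 24
p-value = P(T ≥ 1.150) ≈ 0.131
Since p ≈ 0.131 > α = 0.01, fail to reject H0; the evidence is not statistically significant.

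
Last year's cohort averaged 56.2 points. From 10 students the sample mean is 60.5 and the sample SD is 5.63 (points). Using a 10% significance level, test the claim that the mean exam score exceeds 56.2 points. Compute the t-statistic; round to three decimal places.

2.415

H0: μ = 56.2; H1: μ > 56.2 (one-sample t-test, right-tailed).
t = (x̄ − μ₀)/(s/√n) = (60.5 − 56.2)/(5.63/√10) = 2.415
df = n − 1 = 9
p-value = P(T ≥ 2.415) ≈ 0.0195
Since p ≈ 0.0195 < α = 0.1, reject H0; the evidence is statistically significant.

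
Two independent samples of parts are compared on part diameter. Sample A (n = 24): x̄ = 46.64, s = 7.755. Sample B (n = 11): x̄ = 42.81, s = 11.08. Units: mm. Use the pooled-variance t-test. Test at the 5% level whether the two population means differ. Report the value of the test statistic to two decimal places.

Let group 1 = sample A, group 2 = sample B. H0: μ_1 = μ_2; H1: μ_1 ≠ μ_2 (two-sample pooled-variance t-test, two-sided).
s_p² = [(24−1)·7.755² + (11−1)·11.08²]/(24+11−2) = 79.1177
t = (46.64 − 42.81)/√[79.1177·(1/24 + 1/11)] = 1.18
df = n₁ + n₂ − 2 = 33
Two-sided p-value ≈ 0.2454
Since p ≈ 0.2454 > α = 0.05, fail to reject H0; the evidence is not statistically significant.

1.18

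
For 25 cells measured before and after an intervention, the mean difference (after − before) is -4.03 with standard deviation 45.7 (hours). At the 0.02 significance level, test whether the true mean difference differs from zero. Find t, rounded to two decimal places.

H0: μ_d = 0; H1: μ_d ≠ 0 (paired t-test on the differences, two-sided).
t = d̄/(s_d/√n) = -4.03/(45.7/√25) = -0.44
df = n − 1 = 24
Two-sided p-value ≈ 0.663
Since p ≈ 0.663 > α = 0.02, fail to reject H0; the evidence is not statistically significant.

-0.44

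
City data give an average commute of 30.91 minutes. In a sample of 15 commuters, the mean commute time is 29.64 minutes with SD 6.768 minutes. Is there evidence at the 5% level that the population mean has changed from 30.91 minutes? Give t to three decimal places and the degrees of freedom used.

H0: μ = 30.91; H1: μ ≠ 30.91 (one-sample t-test, two-sided).
t = (x̄ − μ₀)/(s/√n) = (29.64 − 30.91)/(6.768/√15) = -0.727
df = n − 1 = 14
Two-sided p-value ≈ 0.479
Since p ≈ 0.479 > α = 0.05, fail to reject H0; the data do not provide sufficient evidence against H0.

t = -0.727, df = 14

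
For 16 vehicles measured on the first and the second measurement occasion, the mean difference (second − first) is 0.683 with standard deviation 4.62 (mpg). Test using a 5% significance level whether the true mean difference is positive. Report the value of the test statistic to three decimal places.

H0: μ_d = 0; H1: μ_d > 0 (paired t-test on the differences, right-tailed).
t = d̄/(s_d/√n) = 0.683/(4.62/√16) = 0.591
df = n − 1 = 15
p-value = P(T ≥ 0.591) ≈ 0.2815
Since p ≈ 0.2815 > α = 0.05, fail to reject H0; the data do not provide sufficient evidence against H0.

0.591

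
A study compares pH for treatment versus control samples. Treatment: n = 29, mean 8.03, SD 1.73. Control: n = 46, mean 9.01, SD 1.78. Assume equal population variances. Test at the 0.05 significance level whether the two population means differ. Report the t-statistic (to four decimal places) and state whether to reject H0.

Let group 1 = treatment, group 2 = control. H0: μ_1 = μ_2; H1: μ_1 ≠ μ_2 (two-sample pooled-variance t-test, two-sided).
s_p² = [(29−1)·1.73² + (46−1)·1.78²]/(29+46−2) = 3.10108
t = (8.03 − 9.01)/√[3.10108·(1/29 + 1/46)] = -2.3470
df = n₁ + n₂ − 2 = 73
Two-sided p-value ≈ 0.022
Since p ≈ 0.022 < α = 0.05, reject H0; the evidence is statistically significant.

t = -2.3470; reject H0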